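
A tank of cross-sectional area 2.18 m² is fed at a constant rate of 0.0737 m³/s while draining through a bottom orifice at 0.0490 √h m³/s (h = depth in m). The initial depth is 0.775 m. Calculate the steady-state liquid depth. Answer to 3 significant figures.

Unsteady balance on liquid volume: A dh/dt = Q_in − 0.0490 √h. At steady state dh/dt = 0:
Q_in = 0.0490 √h_ss ⇒ √h_ss = 0.0737/0.0490 = 1.5041.
h_ss = 1.5041² = 2.2623 m. (Since h₀ = 0.775 m < h_ss, the level will rise toward this value.)

2.26 m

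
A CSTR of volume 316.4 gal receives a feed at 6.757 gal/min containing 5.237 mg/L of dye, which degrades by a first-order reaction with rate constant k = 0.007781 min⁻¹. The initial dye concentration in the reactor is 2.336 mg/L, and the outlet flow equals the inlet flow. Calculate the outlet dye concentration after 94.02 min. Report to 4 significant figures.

V dC/dt = Q(C_in − C) − k V C.
dC/dt = (Q/V) C_in − (Q/V + k) C; effective rate a = Q/V + k = 0.0213559 + 0.007781 = 0.0291369 min⁻¹.
C_ss = Q C_in/(Q + kV) = 3.83846 mg/L; C(t) = C_ss + (C₀ − C_ss) e^(−a t).
C(94.02) = 3.83846 + (-1.50246)·e^(−0.0291369·94.02) = 3.83846 + (-1.50246)·0.0646059 = 3.74139 mg/L.

3.741 mg/L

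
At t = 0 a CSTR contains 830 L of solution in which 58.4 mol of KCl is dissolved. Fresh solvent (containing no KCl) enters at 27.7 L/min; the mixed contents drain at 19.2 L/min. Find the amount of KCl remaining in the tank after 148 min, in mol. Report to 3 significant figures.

7.27 mol

Let m(t) be the amount of KCl. Volume: V(t) = V₀ + (Q_in − Q_out) t = 830 + 8.5000 t; V(148) = 2088.0 L.
No KCl enters, so dm/dt = −Q_out · (m/V).
dm/m = −Q_out dt/(V₀ + 8.5000 t); integrating gives ln(m/m₀) = −(Q_out/(Q_in−Q_out)) ln(V/V₀).
m = m₀ (V₀/V)^(Q_out/(Q_in−Q_out)) = 58.4 × (830/2088.0)^(2.2588) = 7.2679 mol.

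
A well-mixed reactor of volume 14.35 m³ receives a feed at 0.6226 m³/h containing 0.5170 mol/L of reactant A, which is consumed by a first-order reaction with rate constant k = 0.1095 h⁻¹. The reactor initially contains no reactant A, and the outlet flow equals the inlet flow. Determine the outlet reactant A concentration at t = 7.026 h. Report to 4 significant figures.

0.09660 mol/L

Species balance: V dC/dt = Q C_in − Q C − k V C.
This is linear with rate a = Q/V + k = 0.152887 h⁻¹.
C_ss = Q C_in/(Q + kV) = 0.146716 mol/L; C(t) = C_ss + (C₀ − C_ss) e^(−a t).
C(7.026) = 0.146716 + (-0.146716)·e^(−0.152887·7.026) = 0.146716 + (-0.146716)·0.341577 = 0.0966013 mol/L.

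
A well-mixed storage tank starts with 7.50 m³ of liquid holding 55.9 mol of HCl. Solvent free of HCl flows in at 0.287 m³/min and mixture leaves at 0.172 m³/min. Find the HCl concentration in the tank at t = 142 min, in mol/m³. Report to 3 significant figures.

0.416 mol/m³

Total volume: dV/dt = Q_in − Q_out = 0.11500 m³/min, so V(t) = 7.50 + 0.11500 t and V(142) = 23.830 m³.
Solute balance: dm/dt = 0 − Q_out C = −Q_out m/V(t).
Separate: dm/m = −Q_out dt/V(t) ⇒ ln(m/m₀) = −(Q_out/(Q_in−Q_out)) ln(V/V₀).
m = m₀ (V₀/V)^(Q_out/(Q_in−Q_out)) = 55.9 × (7.50/23.830)^(1.4957) = 9.9197 mol.
C = m/V = 9.9197/23.830 = 0.41627 mol/m³.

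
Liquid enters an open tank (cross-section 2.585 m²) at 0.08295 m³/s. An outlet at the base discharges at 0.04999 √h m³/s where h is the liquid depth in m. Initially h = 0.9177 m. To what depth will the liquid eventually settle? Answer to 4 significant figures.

2.753 m

Accumulation of liquid (constant cross-section A): A dh/dt = Q_in − 0.04999 √h. At steady state dh/dt = 0:
Q_in = 0.04999 √h_ss ⇒ √h_ss = 0.08295/0.04999 = 1.65933.
h_ss = 1.65933² = 2.75338 m. (Since h₀ = 0.9177 m < h_ss, the level will rise toward this value.)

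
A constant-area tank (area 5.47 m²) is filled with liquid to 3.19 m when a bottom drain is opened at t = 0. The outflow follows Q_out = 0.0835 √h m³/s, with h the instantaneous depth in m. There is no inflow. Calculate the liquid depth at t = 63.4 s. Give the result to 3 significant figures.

1.70 m

A dh/dt = −Q_out = −0.0835 √h.
∫ h^(−1/2) dh = −(0.0835/A) ∫ dt, giving 2√h = 2√h₀ − (0.0835/A) t.
√h = √3.19 − 0.0835·63.4/(2·5.47) = 1.7861 − 0.48390 = 1.3022.
h = 1.3022² = 1.6956 m.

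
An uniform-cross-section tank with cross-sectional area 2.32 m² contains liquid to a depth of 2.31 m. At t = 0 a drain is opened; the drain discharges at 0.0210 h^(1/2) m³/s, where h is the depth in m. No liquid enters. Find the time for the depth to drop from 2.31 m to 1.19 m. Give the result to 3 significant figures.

Mass balance (ρ constant): A dh/dt = −0.0210 √h.
Separate and integrate: 2(√h − √h₀) = −(0.0210/A) t.
t = 2A(√h₀ − √h)/0.0210 = 2·2.32·(√2.31 − √1.19)/0.0210
  = 4.6400 × (1.5199 − 1.0909) / 0.0210 = 94.788 s.

94.8 s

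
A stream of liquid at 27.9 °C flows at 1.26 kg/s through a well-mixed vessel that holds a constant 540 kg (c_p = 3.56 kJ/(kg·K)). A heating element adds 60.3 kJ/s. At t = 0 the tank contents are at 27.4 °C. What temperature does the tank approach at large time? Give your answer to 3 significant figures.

M c_p dT/dt = ṁ c_p (T_in − T) + Q̇.
At steady state dT/dt = 0 ⇒ T_ss = T_in + Q̇/(ṁ c_p) = 27.9 + 60.3/(1.26·3.56) = 41.343 °C.

41.3 °C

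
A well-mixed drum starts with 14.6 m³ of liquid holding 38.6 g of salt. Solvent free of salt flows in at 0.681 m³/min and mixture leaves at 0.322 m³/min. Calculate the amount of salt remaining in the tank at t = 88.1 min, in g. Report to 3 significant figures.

Total volume: dV/dt = Q_in − Q_out = 0.35900 m³/min, so V(t) = 14.6 + 0.35900 t and V(88.1) = 46.228 m³.
No salt enters, so dm/dt = −Q_out · (m/V).
dm/m = −Q_out dt/(V₀ + 0.35900 t); integrating gives ln(m/m₀) = −(Q_out/(Q_in−Q_out)) ln(V/V₀).
m = m₀ (V₀/V)^(Q_out/(Q_in−Q_out)) = 38.6 × (14.6/46.228)^(0.89694) = 13.729 g.

13.7 g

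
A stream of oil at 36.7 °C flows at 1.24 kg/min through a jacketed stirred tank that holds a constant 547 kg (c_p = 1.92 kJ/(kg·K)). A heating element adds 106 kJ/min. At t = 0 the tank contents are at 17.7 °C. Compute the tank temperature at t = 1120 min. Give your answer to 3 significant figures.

M c_p dT/dt = ṁ c_p (T_in − T) + Q̇.
τ = M/ṁ = 441.13 min; T_ss = T_in + Q̇/(ṁ c_p) = 36.7 + 106/(1.24·1.92) = 81.223 °C.
This is linear first-order; T(t) = T_ss + (T₀ − T_ss) e^(−t/τ).
T(1120) = 81.223 + (-63.523)·e^(−1120/441.13) = 81.223 + (-63.523)·0.078950 = 76.208 °C.

76.2 °C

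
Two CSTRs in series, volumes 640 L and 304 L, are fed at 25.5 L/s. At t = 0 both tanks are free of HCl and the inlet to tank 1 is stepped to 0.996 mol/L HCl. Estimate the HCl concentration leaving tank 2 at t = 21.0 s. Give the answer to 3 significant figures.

0.329 mol/L

Each tank obeys Vᵢ dCᵢ/dt = Q(Cᵢ₋₁ − Cᵢ), so τᵢ = Vᵢ/Q.
τ₁ = 640/25.5 = 25.098 s; τ₂ = 304/25.5 = 11.922 s.
Solving the cascade with C₁(0)=C₂(0)=0 gives C₂(t) = C_in[1 − (τ₁ e^(−t/τ₁) − τ₂ e^(−t/τ₂))/(τ₁ − τ₂)].
At t = 21.0: e^(−t/τ₁) = 0.43313, e^(−t/τ₂) = 0.17178.
C₂ = 0.996·[1 − (25.098·0.43313 − 11.922·0.17178)/(13.176)] = 0.996·0.33042 = 0.32909 mol/L.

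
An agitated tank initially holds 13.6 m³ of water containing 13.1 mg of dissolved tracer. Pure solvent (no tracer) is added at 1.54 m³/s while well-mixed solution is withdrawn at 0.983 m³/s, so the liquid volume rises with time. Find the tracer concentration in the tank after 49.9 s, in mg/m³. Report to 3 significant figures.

Let m(t) be the amount of tracer. Volume: V(t) = V₀ + (Q_in − Q_out) t = 13.6 + 0.55700 t; V(49.9) = 41.394 m³.
Solute balance: dm/dt = 0 − Q_out C = −Q_out m/V(t).
Separate: dm/m = −Q_out dt/V(t) ⇒ ln(m/m₀) = −(Q_out/(Q_in−Q_out)) ln(V/V₀).
m = m₀ (V₀/V)^(Q_out/(Q_in−Q_out)) = 13.1 × (13.6/41.394)^(1.7648) = 1.8372 mg.
C = m/V = 1.8372/41.394 = 0.044383 mg/m³.

0.0444 mg/m³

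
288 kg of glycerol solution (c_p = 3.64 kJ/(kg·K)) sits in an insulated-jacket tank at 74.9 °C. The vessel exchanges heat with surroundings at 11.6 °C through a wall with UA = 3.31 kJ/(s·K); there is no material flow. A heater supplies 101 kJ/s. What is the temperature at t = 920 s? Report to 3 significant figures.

43.9 °C

M c_p dT/dt = −UA(T − T_amb) + Q̇.
dT/dt = (T_ss − T)/τ with T_ss = T_amb + Q̇/UA = 11.6 + 101/3.31 = 42.114 °C, τ = M c_p/UA = 288·3.64/3.31 = 316.71 s.
T approaches T_ss exponentially: T(t) = T_ss + (T₀ − T_ss) e^(−t/τ).
T(920) = 42.114 + (32.786)·0.054758 = 43.909 °C.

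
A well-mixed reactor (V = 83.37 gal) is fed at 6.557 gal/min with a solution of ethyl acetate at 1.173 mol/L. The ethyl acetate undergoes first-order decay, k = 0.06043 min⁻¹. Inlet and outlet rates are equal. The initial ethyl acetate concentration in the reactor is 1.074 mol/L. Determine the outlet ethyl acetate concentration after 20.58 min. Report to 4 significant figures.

Accumulation = in − out − consumed: V dC/dt = Q C_in − Q C − k V C.
dC/dt = (Q/V) C_in − (Q/V + k) C; effective rate a = Q/V + k = 0.0786494 + 0.06043 = 0.139079 min⁻¹.
C_ss = Q C_in/(Q + kV) = 0.663331 mol/L; C(t) = C_ss + (C₀ − C_ss) e^(−a t).
C(20.58) = 0.663331 + (0.410669)·e^(−0.139079·20.58) = 0.663331 + (0.410669)·0.0571398 = 0.686797 mol/L.

0.6868 mol/L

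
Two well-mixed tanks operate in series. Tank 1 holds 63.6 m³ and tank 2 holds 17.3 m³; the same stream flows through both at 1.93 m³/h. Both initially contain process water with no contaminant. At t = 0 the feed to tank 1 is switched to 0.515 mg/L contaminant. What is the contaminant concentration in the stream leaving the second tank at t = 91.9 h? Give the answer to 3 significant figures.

Time constants: τᵢ = Vᵢ/Q for each well-mixed tank.
τ₁ = 63.6/1.93 = 32.953 h; τ₂ = 17.3/1.93 = 8.9637 h.
Tank 1: C₁ = C_in(1 − e^(−t/τ₁)). Tank 2 (τ₁ ≠ τ₂): C₂ = C_in[1 − (τ₁ e^(−t/τ₁) − τ₂ e^(−t/τ₂))/(τ₁ − τ₂)].
At t = 91.9: e^(−t/τ₁) = 0.061496, e^(−t/τ₂) = 3.5272e-05.
C₂ = 0.515·[1 − (32.953·0.061496 − 8.9637·3.5272e-05)/(23.990)] = 0.515·0.91554 = 0.47150 mg/L.

0.472 mg/L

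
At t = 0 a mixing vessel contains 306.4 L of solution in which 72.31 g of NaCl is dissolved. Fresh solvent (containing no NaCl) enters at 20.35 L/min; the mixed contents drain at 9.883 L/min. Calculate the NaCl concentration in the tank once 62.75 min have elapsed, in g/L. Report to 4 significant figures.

Total volume: dV/dt = Q_in − Q_out = 10.4670 L/min, so V(t) = 306.4 + 10.4670 t and V(62.75) = 963.204 L.
Species balance (pure solvent in): dm/dt = −Q_out · m/V(t).
dm/m = −Q_out dt/(V₀ + 10.4670 t); integrating gives ln(m/m₀) = −(Q_out/(Q_in−Q_out)) ln(V/V₀).
m = m₀ (V₀/V)^(Q_out/(Q_in−Q_out)) = 72.31 × (306.4/963.204)^(0.944206) = 24.5201 g.
C = m/V = 24.5201/963.204 = 0.0254568 g/L.

0.02546 g/L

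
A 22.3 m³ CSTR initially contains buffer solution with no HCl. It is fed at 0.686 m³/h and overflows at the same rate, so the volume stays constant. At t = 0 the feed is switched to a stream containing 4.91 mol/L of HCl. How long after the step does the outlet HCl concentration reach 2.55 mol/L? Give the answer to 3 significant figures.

Species balance: V dC/dt = Q(C_in − C) ⇒ τ = V/Q = 32.507 h.
C(t) = C_in + (C₀ − C_in) e^(−t/τ). Set C = 2.55 and solve for t:
e^(−t/τ) = (C − C_in)/(C₀ − C_in) = (2.55 − 4.91)/(0 − 4.91) = 0.48065
t = −τ ln(…) = 32.507 × 0.73261 = 23.815 h.

23.8 h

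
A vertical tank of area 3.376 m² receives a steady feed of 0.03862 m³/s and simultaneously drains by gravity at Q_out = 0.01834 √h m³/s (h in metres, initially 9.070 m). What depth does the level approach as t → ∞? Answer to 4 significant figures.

Unsteady balance on liquid volume: A dh/dt = Q_in − 0.01834 √h. At steady state dh/dt = 0:
Q_in = 0.01834 √h_ss ⇒ √h_ss = 0.03862/0.01834 = 2.10578.
h_ss = 2.10578² = 4.43431 m. (Since h₀ = 9.070 m > h_ss, the level will fall toward this value.)

4.434 m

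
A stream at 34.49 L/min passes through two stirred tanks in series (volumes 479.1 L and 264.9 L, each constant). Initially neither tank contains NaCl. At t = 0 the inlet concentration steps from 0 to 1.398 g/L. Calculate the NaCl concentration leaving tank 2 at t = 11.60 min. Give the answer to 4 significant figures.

0.4232 g/L

Species balance on tank i: dCᵢ/dt = (Cᵢ₋₁ − Cᵢ)/τᵢ with τᵢ = Vᵢ/Q.
τ₁ = 479.1/34.49 = 13.8910 min; τ₂ = 264.9/34.49 = 7.68049 min.
Solving the cascade with C₁(0)=C₂(0)=0 gives C₂(t) = C_in[1 − (τ₁ e^(−t/τ₁) − τ₂ e^(−t/τ₂))/(τ₁ − τ₂)].
At t = 11.60: e^(−t/τ₁) = 0.433842, e^(−t/τ₂) = 0.220839.
C₂ = 1.398·[1 − (13.8910·0.433842 − 7.68049·0.220839)/(6.21050)] = 1.398·0.302738 = 0.423227 g/L.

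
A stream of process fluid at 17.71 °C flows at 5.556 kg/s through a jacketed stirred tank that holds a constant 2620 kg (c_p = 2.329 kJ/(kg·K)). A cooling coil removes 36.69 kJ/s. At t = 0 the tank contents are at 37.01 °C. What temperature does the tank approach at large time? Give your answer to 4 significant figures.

First-law balance (no shaft work): M c_p dT/dt = ṁ c_p (T_in − T) − 36.69.
At steady state dT/dt = 0 ⇒ T_ss = T_in − Q̇/(ṁ c_p) = 17.71 − 36.69/(5.556·2.329) = 14.8746 °C.

14.87 °C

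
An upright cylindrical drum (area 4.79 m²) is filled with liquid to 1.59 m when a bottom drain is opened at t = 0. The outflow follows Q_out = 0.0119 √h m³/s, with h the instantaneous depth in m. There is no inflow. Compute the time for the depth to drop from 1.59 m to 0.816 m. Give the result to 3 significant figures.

288 s

Volume balance on the tank: A dh/dt = −0.0119 √h.
∫ h^(−1/2) dh = −(0.0119/A) ∫ dt, giving 2√h = 2√h₀ − (0.0119/A) t.
t = 2A(√h₀ − √h)/0.0119 = 2·4.79·(√1.59 − √0.816)/0.0119
  = 9.5800 × (1.2610 − 0.90333) / 0.0119 = 287.90 s.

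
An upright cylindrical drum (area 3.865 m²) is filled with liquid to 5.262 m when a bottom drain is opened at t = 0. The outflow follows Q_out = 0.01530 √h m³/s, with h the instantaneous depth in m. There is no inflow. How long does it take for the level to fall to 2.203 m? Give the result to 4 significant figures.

A dh/dt = −Q_out = −0.01530 √h.
∫ h^(−1/2) dh = −(0.01530/A) ∫ dt, giving 2√h = 2√h₀ − (0.01530/A) t.
t = 2A(√h₀ − √h)/0.01530 = 2·3.865·(√5.262 − √2.203)/0.01530
  = 7.73000 × (2.29390 − 1.48425) / 0.01530 = 409.061 s.

409.1 s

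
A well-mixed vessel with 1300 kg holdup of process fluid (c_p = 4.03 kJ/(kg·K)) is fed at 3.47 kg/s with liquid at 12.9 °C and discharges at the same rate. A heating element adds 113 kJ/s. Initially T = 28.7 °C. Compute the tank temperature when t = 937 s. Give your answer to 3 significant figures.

M c_p dT/dt = ṁ c_p (T_in − T) + Q̇.
Rearrange: dT/dt = (T_ss − T)/τ with τ = M/ṁ = 374.64 s and T_ss = T_in + Q̇/(ṁ c_p) = 20.981 °C.
This is linear first-order; T(t) = T_ss + (T₀ − T_ss) e^(−t/τ).
T(937) = 20.981 + (7.7194)·e^(−937/374.64) = 20.981 + (7.7194)·0.081997 = 21.614 °C.

21.6 °C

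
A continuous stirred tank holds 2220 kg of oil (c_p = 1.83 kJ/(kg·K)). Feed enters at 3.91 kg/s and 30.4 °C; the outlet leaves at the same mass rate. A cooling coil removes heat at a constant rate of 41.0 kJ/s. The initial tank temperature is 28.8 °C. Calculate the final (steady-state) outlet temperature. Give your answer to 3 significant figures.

M c_p dT/dt = ṁ c_p (T_in − T) − Q̇.
At steady state dT/dt = 0 ⇒ T_ss = T_in − Q̇/(ṁ c_p) = 30.4 − 41.0/(3.91·1.83) = 24.670 °C.

24.7 °C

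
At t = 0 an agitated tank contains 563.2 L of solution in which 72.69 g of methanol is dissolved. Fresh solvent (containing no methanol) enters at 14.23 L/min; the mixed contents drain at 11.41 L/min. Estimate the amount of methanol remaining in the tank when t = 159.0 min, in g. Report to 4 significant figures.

Let m(t) be the amount of methanol. Volume: V(t) = V₀ + (Q_in − Q_out) t = 563.2 + 2.82000 t; V(159.0) = 1011.58 L.
Species balance (pure solvent in): dm/dt = −Q_out · m/V(t).
dm/m = −Q_out dt/(V₀ + 2.82000 t); integrating gives ln(m/m₀) = −(Q_out/(Q_in−Q_out)) ln(V/V₀).
m = m₀ (V₀/V)^(Q_out/(Q_in−Q_out)) = 72.69 × (563.2/1011.58)^(4.04610) = 6.79829 g.

6.798 g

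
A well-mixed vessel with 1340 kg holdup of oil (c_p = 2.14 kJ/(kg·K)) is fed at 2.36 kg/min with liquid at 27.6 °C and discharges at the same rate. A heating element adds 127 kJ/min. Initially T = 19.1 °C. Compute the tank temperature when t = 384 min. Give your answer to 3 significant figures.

35.6 °C

Heat balance on the well-mixed liquid: M c_p dT/dt = ṁ c_p (T_in − T) + 127.
Rearrange: dT/dt = (T_ss − T)/τ with τ = M/ṁ = 567.80 min and T_ss = T_in + Q̇/(ṁ c_p) = 52.747 °C.
T approaches T_ss exponentially: T(t) = T_ss + (T₀ − T_ss) e^(−t/τ).
T(384) = 52.747 + (-33.647)·e^(−384/567.80) = 52.747 + (-33.647)·0.50850 = 35.637 °C.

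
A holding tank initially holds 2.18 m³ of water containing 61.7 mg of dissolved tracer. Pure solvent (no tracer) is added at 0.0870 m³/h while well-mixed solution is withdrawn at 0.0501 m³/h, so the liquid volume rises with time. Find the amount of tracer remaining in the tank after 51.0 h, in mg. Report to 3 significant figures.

26.5 mg

Let m(t) be the amount of tracer. Volume: V(t) = V₀ + (Q_in − Q_out) t = 2.18 + 0.036900 t; V(51.0) = 4.0619 m³.
No tracer enters, so dm/dt = −Q_out · (m/V).
Separate: dm/m = −Q_out dt/V(t) ⇒ ln(m/m₀) = −(Q_out/(Q_in−Q_out)) ln(V/V₀).
m = m₀ (V₀/V)^(Q_out/(Q_in−Q_out)) = 61.7 × (2.18/4.0619)^(1.3577) = 26.505 mg.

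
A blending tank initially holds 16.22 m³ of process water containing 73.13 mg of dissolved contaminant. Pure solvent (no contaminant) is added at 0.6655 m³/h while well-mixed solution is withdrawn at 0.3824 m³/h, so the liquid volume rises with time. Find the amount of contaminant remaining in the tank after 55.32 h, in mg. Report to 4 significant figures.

29.35 mg

Let m(t) be the amount of contaminant. Volume: V(t) = V₀ + (Q_in − Q_out) t = 16.22 + 0.283100 t; V(55.32) = 31.8811 m³.
Solute balance: dm/dt = 0 − Q_out C = −Q_out m/V(t).
Separate: dm/m = −Q_out dt/V(t) ⇒ ln(m/m₀) = −(Q_out/(Q_in−Q_out)) ln(V/V₀).
m = m₀ (V₀/V)^(Q_out/(Q_in−Q_out)) = 73.13 × (16.22/31.8811)^(1.35076) = 29.3543 mg.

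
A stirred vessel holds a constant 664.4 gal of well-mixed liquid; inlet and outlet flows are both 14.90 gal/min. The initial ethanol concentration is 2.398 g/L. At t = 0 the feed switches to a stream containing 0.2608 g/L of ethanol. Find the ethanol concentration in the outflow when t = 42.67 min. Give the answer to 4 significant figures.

1.082 g/L

Accumulation = in − out for the solute gives V dC/dt = Q(C_in − C).
So dC/dt = (C_in − C)/τ with τ = V/Q = 664.4/14.90 = 44.5906 min.
C approaches C_in exponentially: C(t) = C_in + (C₀ − C_in) e^(−t/τ).
C(42.67) = 0.2608 + (2.398 − 0.2608)·e^(−42.67/44.5906) = 0.2608 + (2.13720)·0.384071 = 1.08164 g/L.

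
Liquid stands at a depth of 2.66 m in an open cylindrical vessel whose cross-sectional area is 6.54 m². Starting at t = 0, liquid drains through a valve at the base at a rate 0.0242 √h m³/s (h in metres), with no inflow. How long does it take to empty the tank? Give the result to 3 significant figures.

882 s

With no inflow, A dh/dt = −0.0242 √h.
This is separable: 2 d(√h)/dt = −0.0242/A, so √h = √h₀ − (0.0242/(2A)) t.
Set h = 0: 2√h₀ = (0.0242/A) t_empty ⇒ t_empty = 2A√h₀/0.0242.
t_empty = 2·6.54·√2.66/0.0242 = 13.080·1.6310/0.0242 = 881.52 s.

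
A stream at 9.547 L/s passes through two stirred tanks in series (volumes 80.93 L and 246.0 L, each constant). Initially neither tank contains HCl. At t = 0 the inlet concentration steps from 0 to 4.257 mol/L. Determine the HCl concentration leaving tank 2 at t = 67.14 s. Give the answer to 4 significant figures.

3.789 mol/L

Time constants: τᵢ = Vᵢ/Q for each well-mixed tank.
τ₁ = 80.93/9.547 = 8.47701 s; τ₂ = 246.0/9.547 = 25.7673 s.
Solving the cascade with C₁(0)=C₂(0)=0 gives C₂(t) = C_in[1 − (τ₁ e^(−t/τ₁) − τ₂ e^(−t/τ₂))/(τ₁ − τ₂)].
At t = 67.14: e^(−t/τ₁) = 0.000363313, e^(−t/τ₂) = 0.0738564.
C₂ = 4.257·[1 − (8.47701·0.000363313 − 25.7673·0.0738564)/(-17.2902)] = 4.257·0.890112 = 3.78921 mol/L.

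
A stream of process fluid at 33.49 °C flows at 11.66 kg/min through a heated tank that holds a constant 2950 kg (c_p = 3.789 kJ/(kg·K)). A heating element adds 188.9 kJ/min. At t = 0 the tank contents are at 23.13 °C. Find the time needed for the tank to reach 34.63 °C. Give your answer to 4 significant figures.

Energy balance: M c_p dT/dt = ṁ c_p (T_in − T) + 188.9.
τ = M/ṁ = 253.002 min; T_ss = T_in + Q̇/(ṁ c_p) = 37.7657 °C.
T(t) = T_ss + (T₀ − T_ss) e^(−t/τ). Set T = 34.63:
e^(−t/τ) = (34.63 − 37.7657)/(23.13 − 37.7657) = 0.214251
t = −253.002 · ln(0.214251) = 389.776 min.

389.8 min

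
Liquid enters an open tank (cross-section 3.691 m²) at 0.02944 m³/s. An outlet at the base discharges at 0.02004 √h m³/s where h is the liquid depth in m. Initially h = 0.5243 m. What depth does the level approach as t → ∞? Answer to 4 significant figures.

2.158 m

A dh/dt = Q_in − 0.02004 √h. Steady state requires inflow = outflow:
Q_in = 0.02004 √h_ss ⇒ √h_ss = 0.02944/0.02004 = 1.46906.
h_ss = 1.46906² = 2.15814 m. (Since h₀ = 0.5243 m < h_ss, the level will rise toward this value.)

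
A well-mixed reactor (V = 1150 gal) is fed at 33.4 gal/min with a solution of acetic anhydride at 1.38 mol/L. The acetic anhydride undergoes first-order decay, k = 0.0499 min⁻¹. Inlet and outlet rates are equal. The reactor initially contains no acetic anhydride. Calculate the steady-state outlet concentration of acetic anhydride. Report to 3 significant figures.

0.508 mol/L

Accumulation = in − out − consumed: V dC/dt = Q C_in − Q C − k V C.
Steady state (dC/dt = 0): C_ss = Q C_in/(Q + kV) = C_in/(1 + kV/Q).
C_ss = 33.4·1.38/(33.4 + 0.0499·1150) = 46.092/90.785 = 0.50771 mol/L.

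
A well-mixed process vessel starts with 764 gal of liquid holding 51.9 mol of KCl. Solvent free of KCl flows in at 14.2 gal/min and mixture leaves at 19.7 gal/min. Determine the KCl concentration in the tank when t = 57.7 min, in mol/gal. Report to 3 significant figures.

0.0170 mol/gal

Let m(t) be the amount of KCl. Volume: V(t) = V₀ + (Q_in − Q_out) t = 764 − 5.5000 t; V(57.7) = 446.65 gal.
No KCl enters, so dm/dt = −Q_out · (m/V).
Separate: dm/m = −Q_out dt/V(t) ⇒ ln(m/m₀) = −(Q_out/(Q_in−Q_out)) ln(V/V₀).
m = m₀ (V₀/V)^(Q_out/(Q_in−Q_out)) = 51.9 × (764/446.65)^(-3.5818) = 7.5884 mol.
C = m/V = 7.5884/446.65 = 0.016990 mol/gal.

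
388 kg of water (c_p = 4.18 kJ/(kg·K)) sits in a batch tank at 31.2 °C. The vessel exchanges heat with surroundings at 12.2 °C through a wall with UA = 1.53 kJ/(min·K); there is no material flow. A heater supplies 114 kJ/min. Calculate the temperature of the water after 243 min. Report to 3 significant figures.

Lumped-capacitance energy balance: M c_p dT/dt = UA(T_amb − T) + Q̇.
dT/dt = (T_ss − T)/τ with T_ss = T_amb + Q̇/UA = 12.2 + 114/1.53 = 86.710 °C, τ = M c_p/UA = 388·4.18/1.53 = 1060.0 min.
Solution: T(t) = T_ss + (T₀ − T_ss) e^(−t/τ).
T(243) = 86.710 + (-55.510)·0.79514 = 42.572 °C.

42.6 °C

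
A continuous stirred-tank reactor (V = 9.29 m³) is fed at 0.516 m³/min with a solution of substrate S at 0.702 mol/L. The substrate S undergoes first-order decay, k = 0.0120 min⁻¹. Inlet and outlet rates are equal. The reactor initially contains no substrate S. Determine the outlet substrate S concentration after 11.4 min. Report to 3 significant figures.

0.310 mol/L

V dC/dt = Q(C_in − C) − k V C.
This is linear with rate a = Q/V + k = 0.067544 min⁻¹.
C_ss = Q C_in/(Q + kV) = 0.57728 mol/L; C(t) = C_ss + (C₀ − C_ss) e^(−a t).
C(11.4) = 0.57728 + (-0.57728)·e^(−0.067544·11.4) = 0.57728 + (-0.57728)·0.46301 = 0.30999 mol/L.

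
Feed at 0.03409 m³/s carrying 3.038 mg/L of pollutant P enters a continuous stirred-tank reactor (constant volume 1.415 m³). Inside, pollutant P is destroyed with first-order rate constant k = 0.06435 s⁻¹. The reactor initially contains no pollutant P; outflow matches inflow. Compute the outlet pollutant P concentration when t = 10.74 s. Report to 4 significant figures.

V dC/dt = Q(C_in − C) − k V C.
This is linear with rate a = Q/V + k = 0.0884419 s⁻¹.
C_ss = Q C_in/(Q + kV) = 0.827562 mg/L; C(t) = C_ss + (C₀ − C_ss) e^(−a t).
C(10.74) = 0.827562 + (-0.827562)·e^(−0.0884419·10.74) = 0.827562 + (-0.827562)·0.386793 = 0.507467 mg/L.

0.5075 mg/L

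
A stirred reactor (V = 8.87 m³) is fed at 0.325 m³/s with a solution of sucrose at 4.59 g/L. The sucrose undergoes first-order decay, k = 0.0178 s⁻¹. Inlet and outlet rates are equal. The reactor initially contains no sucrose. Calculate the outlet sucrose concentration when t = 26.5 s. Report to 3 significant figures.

Accumulation = in − out − consumed: V dC/dt = Q C_in − Q C − k V C.
This is linear with rate a = Q/V + k = 0.054440 s⁻¹.
C_ss = Q C_in/(Q + kV) = 3.0892 g/L; C(t) = C_ss + (C₀ − C_ss) e^(−a t).
C(26.5) = 3.0892 + (-3.0892)·e^(−0.054440·26.5) = 3.0892 + (-3.0892)·0.23630 = 2.3593 g/L.

2.36 g/L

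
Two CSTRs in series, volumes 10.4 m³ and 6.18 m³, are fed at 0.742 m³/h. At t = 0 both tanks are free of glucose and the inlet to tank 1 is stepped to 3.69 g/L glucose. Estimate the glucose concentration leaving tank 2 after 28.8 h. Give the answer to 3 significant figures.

2.70 g/L

Time constants: τᵢ = Vᵢ/Q for each well-mixed tank.
τ₁ = 10.4/0.742 = 14.016 h; τ₂ = 6.18/0.742 = 8.3288 h.
Solving the cascade with C₁(0)=C₂(0)=0 gives C₂(t) = C_in[1 − (τ₁ e^(−t/τ₁) − τ₂ e^(−t/τ₂))/(τ₁ − τ₂)].
At t = 28.8: e^(−t/τ₁) = 0.12812, e^(−t/τ₂) = 0.031497.
C₂ = 3.69·[1 − (14.016·0.12812 − 8.3288·0.031497)/(5.6873)] = 3.69·0.73037 = 2.6951 g/L.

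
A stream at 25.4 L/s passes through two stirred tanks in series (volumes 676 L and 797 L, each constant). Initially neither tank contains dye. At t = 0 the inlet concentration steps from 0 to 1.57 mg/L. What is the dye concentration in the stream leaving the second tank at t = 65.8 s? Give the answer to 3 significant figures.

1.04 mg/L

Each tank obeys Vᵢ dCᵢ/dt = Q(Cᵢ₋₁ − Cᵢ), so τᵢ = Vᵢ/Q.
τ₁ = 676/25.4 = 26.614 s; τ₂ = 797/25.4 = 31.378 s.
Tank 1: C₁ = C_in(1 − e^(−t/τ₁)). Tank 2 (τ₁ ≠ τ₂): C₂ = C_in[1 − (τ₁ e^(−t/τ₁) − τ₂ e^(−t/τ₂))/(τ₁ − τ₂)].
At t = 65.8: e^(−t/τ₁) = 0.084385, e^(−t/τ₂) = 0.12282.
C₂ = 1.57·[1 − (26.614·0.084385 − 31.378·0.12282)/(-4.7638)] = 1.57·0.66243 = 1.0400 mg/L.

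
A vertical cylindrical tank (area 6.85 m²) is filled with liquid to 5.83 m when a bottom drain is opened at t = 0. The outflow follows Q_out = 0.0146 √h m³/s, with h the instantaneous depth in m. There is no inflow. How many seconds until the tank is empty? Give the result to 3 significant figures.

2270 s

Accumulation of liquid (constant cross-section A): A dh/dt = −0.0146 √h.
∫ h^(−1/2) dh = −(0.0146/A) ∫ dt, giving 2√h = 2√h₀ − (0.0146/A) t.
Tank is empty when √h = 0: t_empty = 2A√h₀/0.0146.
t_empty = 2·6.85·√5.83/0.0146 = 13.700·2.4145/0.0146 = 2265.7 s.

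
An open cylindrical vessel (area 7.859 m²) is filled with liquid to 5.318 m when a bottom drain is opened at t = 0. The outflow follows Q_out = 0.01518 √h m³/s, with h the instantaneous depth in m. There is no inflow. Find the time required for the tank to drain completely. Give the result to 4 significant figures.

With no inflow, A dh/dt = −0.01518 √h.
Separate and integrate: 2(√h − √h₀) = −(0.01518/A) t.
Tank is empty when √h = 0: t_empty = 2A√h₀/0.01518.
t_empty = 2·7.859·√5.318/0.01518 = 15.7180·2.30608/0.01518 = 2387.81 s.

2388 s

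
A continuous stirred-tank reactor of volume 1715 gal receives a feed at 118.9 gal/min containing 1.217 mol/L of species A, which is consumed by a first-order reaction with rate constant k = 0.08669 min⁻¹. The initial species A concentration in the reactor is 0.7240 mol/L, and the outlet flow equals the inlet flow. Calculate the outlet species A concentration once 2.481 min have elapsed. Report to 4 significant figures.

0.6652 mol/L

Species balance: V dC/dt = Q C_in − Q C − k V C.
dC/dt = (Q/V) C_in − (Q/V + k) C; effective rate a = Q/V + k = 0.0693294 + 0.08669 = 0.156019 min⁻¹.
C_ss = Q C_in/(Q + kV) = 0.540791 mol/L; C(t) = C_ss + (C₀ − C_ss) e^(−a t).
C(2.481) = 0.540791 + (0.183209)·e^(−0.156019·2.481) = 0.540791 + (0.183209)·0.679034 = 0.665196 mol/L.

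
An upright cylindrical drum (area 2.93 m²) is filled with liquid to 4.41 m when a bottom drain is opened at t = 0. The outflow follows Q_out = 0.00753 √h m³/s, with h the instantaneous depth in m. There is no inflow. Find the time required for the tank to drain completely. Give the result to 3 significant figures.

Unsteady balance on liquid volume: A dh/dt = −0.00753 √h.
Separate and integrate: 2(√h − √h₀) = −(0.00753/A) t.
Set h = 0: 2√h₀ = (0.00753/A) t_empty ⇒ t_empty = 2A√h₀/0.00753.
t_empty = 2·2.93·√4.41/0.00753 = 5.8600·2.1000/0.00753 = 1634.3 s.

1630 s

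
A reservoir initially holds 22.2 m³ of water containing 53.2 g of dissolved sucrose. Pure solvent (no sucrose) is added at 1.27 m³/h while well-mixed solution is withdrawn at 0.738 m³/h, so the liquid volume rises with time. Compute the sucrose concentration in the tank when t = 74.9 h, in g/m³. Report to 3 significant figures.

Total volume: dV/dt = Q_in − Q_out = 0.53200 m³/h, so V(t) = 22.2 + 0.53200 t and V(74.9) = 62.047 m³.
No sucrose enters, so dm/dt = −Q_out · (m/V).
Separate: dm/m = −Q_out dt/V(t) ⇒ ln(m/m₀) = −(Q_out/(Q_in−Q_out)) ln(V/V₀).
m = m₀ (V₀/V)^(Q_out/(Q_in−Q_out)) = 53.2 × (22.2/62.047)^(1.3872) = 12.785 g.
C = m/V = 12.785/62.047 = 0.20606 g/m³.

0.206 g/m³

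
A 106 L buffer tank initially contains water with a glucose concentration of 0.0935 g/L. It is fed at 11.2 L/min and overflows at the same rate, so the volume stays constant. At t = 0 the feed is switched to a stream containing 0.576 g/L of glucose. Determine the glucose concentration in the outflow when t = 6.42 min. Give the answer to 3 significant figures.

Transient balance on the dissolved component: V dC/dt = Q(C_in − C).
Time constant τ = V/Q = 106/11.2 = 9.4643 min.
This is linear first-order; C(t) = C_in + (C₀ − C_in) e^(−t/τ).
C(6.42) = 0.576 + (0.0935 − 0.576)·e^(−6.42/9.4643) = 0.576 + (-0.48250)·0.50746 = 0.33115 g/L.

0.331 g/L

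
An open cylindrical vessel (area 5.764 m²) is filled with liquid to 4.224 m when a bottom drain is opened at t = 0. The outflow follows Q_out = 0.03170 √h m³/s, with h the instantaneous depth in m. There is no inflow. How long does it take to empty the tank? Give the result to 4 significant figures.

Accumulation of liquid (constant cross-section A): A dh/dt = −0.03170 √h.
Separate and integrate: 2(√h − √h₀) = −(0.03170/A) t.
Set h = 0: 2√h₀ = (0.03170/A) t_empty ⇒ t_empty = 2A√h₀/0.03170.
t_empty = 2·5.764·√4.224/0.03170 = 11.5280·2.05524/0.03170 = 747.406 s.

747.4 s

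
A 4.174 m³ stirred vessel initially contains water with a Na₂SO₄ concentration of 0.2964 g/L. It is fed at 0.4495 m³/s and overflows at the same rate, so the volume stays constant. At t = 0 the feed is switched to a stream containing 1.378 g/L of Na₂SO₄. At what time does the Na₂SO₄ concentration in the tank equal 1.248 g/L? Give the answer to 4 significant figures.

19.67 s

Accumulation = in − out for the solute gives V dC/dt = Q(C_in − C), so τ = V/Q = 9.28587 s.
C(t) = C_in + (C₀ − C_in) e^(−t/τ). Set C = 1.248 and solve for t:
e^(−t/τ) = (C − C_in)/(C₀ − C_in) = (1.248 − 1.378)/(0.2964 − 1.378) = 0.120192
t = −τ ln(…) = 9.28587 × 2.11866 = 19.6736 s.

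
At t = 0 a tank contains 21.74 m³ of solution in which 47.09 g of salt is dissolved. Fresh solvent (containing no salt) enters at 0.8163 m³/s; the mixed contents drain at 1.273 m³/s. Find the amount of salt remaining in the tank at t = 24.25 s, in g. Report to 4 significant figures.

6.468 g

Total volume: dV/dt = Q_in − Q_out = -0.456700 m³/s, so V(t) = 21.74 − 0.456700 t and V(24.25) = 10.6650 m³.
Solute balance: dm/dt = 0 − Q_out C = −Q_out m/V(t).
Separate: dm/m = −Q_out dt/V(t) ⇒ ln(m/m₀) = −(Q_out/(Q_in−Q_out)) ln(V/V₀).
m = m₀ (V₀/V)^(Q_out/(Q_in−Q_out)) = 47.09 × (21.74/10.6650)^(-2.78739) = 6.46839 g.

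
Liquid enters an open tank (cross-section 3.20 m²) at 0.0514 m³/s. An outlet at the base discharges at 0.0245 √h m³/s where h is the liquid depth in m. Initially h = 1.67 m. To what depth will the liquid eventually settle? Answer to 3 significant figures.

A dh/dt = Q_in − 0.0245 √h. Steady state requires inflow = outflow:
Q_in = 0.0245 √h_ss ⇒ √h_ss = 0.0514/0.0245 = 2.0980.
h_ss = 2.0980² = 4.4014 m. (Since h₀ = 1.67 m < h_ss, the level will rise toward this value.)

4.40 m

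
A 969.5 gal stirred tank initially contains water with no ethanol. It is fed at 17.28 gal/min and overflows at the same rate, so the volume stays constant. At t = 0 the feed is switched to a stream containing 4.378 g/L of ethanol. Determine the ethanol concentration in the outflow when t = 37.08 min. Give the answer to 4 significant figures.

2.117 g/L

Mass balance on the solute (V constant): V dC/dt = Q(C_in − C).
Rewrite as dC/dt + C/τ = C_in/τ, τ = V/Q = 56.1053 min.
Integrating: C(t) = C_in + (C₀ − C_in) e^(−t/τ).
C(37.08) = 4.378 + (0 − 4.378)·e^(−37.08/56.1053) = 4.378 + (-4.37800)·0.516386 = 2.11726 g/L.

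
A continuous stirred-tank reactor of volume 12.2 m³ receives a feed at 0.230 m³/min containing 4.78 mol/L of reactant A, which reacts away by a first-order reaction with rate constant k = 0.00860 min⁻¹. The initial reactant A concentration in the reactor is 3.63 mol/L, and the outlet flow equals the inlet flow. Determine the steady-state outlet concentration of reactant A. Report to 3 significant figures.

3.28 mol/L

Accumulation = in − out − consumed: V dC/dt = Q C_in − Q C − k V C.
At steady state: 0 = Q C_in − (Q + kV) C_ss, so C_ss = Q C_in/(Q + kV).
C_ss = 0.230·4.78/(0.230 + 0.00860·12.2) = 1.0994/0.33492 = 3.2826 mol/L.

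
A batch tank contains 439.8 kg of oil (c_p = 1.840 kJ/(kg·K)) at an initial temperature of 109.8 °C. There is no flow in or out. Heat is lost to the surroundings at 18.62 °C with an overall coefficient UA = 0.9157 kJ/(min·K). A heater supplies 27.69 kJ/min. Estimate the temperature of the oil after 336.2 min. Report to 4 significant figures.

90.52 °C

M c_p dT/dt = −UA(T − T_amb) + Q̇.
dT/dt = (T_ss − T)/τ with T_ss = T_amb + Q̇/UA = 18.62 + 27.69/0.9157 = 48.8592 °C, τ = M c_p/UA = 439.8·1.840/0.9157 = 883.730 min.
Solution: T(t) = T_ss + (T₀ − T_ss) e^(−t/τ).
T(336.2) = 48.8592 + (60.9408)·0.683566 = 90.5162 °C.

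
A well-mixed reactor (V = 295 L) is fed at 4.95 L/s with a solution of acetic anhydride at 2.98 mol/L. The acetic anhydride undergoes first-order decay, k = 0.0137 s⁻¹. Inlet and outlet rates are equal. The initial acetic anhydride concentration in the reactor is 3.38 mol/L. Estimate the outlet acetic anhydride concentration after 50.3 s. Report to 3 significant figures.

Accumulation = in − out − consumed: V dC/dt = Q C_in − Q C − k V C.
dC/dt = (Q/V) C_in − (Q/V + k) C; effective rate a = Q/V + k = 0.016780 + 0.0137 = 0.030480 s⁻¹.
C_ss = Q C_in/(Q + kV) = 1.6405 mol/L; C(t) = C_ss + (C₀ − C_ss) e^(−a t).
C(50.3) = 1.6405 + (1.7395)·e^(−0.030480·50.3) = 1.6405 + (1.7395)·0.21586 = 2.0160 mol/L.

2.02 mol/L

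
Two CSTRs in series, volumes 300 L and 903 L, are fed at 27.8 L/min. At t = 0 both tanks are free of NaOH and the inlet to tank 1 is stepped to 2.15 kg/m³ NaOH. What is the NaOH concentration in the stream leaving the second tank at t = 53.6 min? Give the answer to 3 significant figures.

Each tank obeys Vᵢ dCᵢ/dt = Q(Cᵢ₋₁ − Cᵢ), so τᵢ = Vᵢ/Q.
τ₁ = 300/27.8 = 10.791 min; τ₂ = 903/27.8 = 32.482 min.
Solving the cascade with C₁(0)=C₂(0)=0 gives C₂(t) = C_in[1 − (τ₁ e^(−t/τ₁) − τ₂ e^(−t/τ₂))/(τ₁ − τ₂)].
At t = 53.6: e^(−t/τ₁) = 0.0069645, e^(−t/τ₂) = 0.19202.
C₂ = 2.15·[1 − (10.791·0.0069645 − 32.482·0.19202)/(-21.691)] = 2.15·0.71591 = 1.5392 kg/m³.

1.54 kg/m³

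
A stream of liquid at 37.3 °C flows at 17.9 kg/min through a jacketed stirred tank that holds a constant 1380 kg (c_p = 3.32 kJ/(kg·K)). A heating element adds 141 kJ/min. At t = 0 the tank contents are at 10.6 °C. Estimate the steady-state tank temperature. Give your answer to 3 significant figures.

M c_p dT/dt = ṁ c_p (T_in − T) + Q̇.
At steady state dT/dt = 0 ⇒ T_ss = T_in + Q̇/(ṁ c_p) = 37.3 + 141/(17.9·3.32) = 39.673 °C.

39.7 °C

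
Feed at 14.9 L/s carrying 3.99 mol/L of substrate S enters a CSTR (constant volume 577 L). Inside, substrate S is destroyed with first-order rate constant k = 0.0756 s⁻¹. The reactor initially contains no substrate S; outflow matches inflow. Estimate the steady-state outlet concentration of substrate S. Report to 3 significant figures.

1.02 mol/L

V dC/dt = Q(C_in − C) − k V C.
Steady state (dC/dt = 0): C_ss = Q C_in/(Q + kV) = C_in/(1 + kV/Q).
C_ss = 14.9·3.99/(14.9 + 0.0756·577) = 59.451/58.521 = 1.0159 mol/L.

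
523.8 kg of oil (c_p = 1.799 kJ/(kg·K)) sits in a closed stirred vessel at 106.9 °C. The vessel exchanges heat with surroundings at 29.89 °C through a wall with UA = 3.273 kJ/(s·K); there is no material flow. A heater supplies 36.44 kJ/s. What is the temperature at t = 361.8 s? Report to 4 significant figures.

59.77 °C

Heat balance on the well-mixed liquid: M c_p dT/dt = −UA(T − T_amb) + Q̇.
dT/dt = (T_ss − T)/τ with T_ss = T_amb + Q̇/UA = 29.89 + 36.44/3.273 = 41.0235 °C, τ = M c_p/UA = 523.8·1.799/3.273 = 287.906 s.
Integrating: T(t) = T_ss + (T₀ − T_ss) e^(−t/τ).
T(361.8) = 41.0235 + (65.8765)·0.284603 = 59.7722 °C.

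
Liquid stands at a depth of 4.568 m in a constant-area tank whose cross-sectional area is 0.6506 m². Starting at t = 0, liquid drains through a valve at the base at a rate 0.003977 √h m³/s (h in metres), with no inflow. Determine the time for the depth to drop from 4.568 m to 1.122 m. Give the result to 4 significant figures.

352.7 s

With no inflow, A dh/dt = −0.003977 √h.
∫ h^(−1/2) dh = −(0.003977/A) ∫ dt, giving 2√h = 2√h₀ − (0.003977/A) t.
t = 2A(√h₀ − √h)/0.003977 = 2·0.6506·(√4.568 − √1.122)/0.003977
  = 1.30120 × (2.13729 − 1.05925) / 0.003977 = 352.715 s.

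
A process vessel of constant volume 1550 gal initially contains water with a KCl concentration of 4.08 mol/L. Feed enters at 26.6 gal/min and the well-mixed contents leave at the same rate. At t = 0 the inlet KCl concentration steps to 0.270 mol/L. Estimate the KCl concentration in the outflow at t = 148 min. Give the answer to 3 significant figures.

0.571 mol/L

Unsteady species balance (constant V, well mixed): V dC/dt = Q(C_in − C).
Rewrite as dC/dt + C/τ = C_in/τ, τ = V/Q = 58.271 min.
This is linear first-order; C(t) = C_in + (C₀ − C_in) e^(−t/τ).
C(148) = 0.270 + (4.08 − 0.270)·e^(−148/58.271) = 0.270 + (3.8100)·0.078877 = 0.57052 mol/L.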